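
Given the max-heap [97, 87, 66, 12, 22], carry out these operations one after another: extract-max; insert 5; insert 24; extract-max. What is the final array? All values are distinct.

extract-max → returns 97:
  remove root 97; move last element 22 to root → [22, 87, 66, 12]
  22 vs larger child 87 at index 1, swap → [87, 22, 66, 12]
insert 5:
  append 5 at index 4 → [87, 22, 66, 12, 5] (no swap needed)
insert 24:
  append 24 at index 5 → [87, 22, 66, 12, 5, 24] (no swap needed)
extract-max → returns 87:
  remove root 87; move last element 24 to root → [24, 22, 66, 12, 5]
  24 vs larger child 66 at index 2, swap → [66, 22, 24, 12, 5]

[66, 22, 24, 12, 5]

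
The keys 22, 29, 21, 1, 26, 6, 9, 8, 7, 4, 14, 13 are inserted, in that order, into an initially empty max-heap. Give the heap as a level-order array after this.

[29, 26, 21, 8, 22, 13, 9, 1, 7, 4, 14, 6]

Insert 22:
  append 22 at index 0 → [22] (no swap needed)
Insert 29:
  append 29 at index 1 → [22, 29]
  29 > parent 22 at index 0, swap → [29, 22]
Insert 21:
  append 21 at index 2 → [29, 22, 21] (no swap needed)
Insert 1:
  append 1 at index 3 → [29, 22, 21, 1] (no swap needed)
Insert 26:
  append 26 at index 4 → [29, 22, 21, 1, 26]
  26 > parent 22 at index 1, swap → [29, 26, 21, 1, 22]
Insert 6:
  append 6 at index 5 → [29, 26, 21, 1, 22, 6] (no swap needed)
Insert 9:
  append 9 at index 6 → [29, 26, 21, 1, 22, 6, 9] (no swap needed)
Insert 8:
  append 8 at index 7 → [29, 26, 21, 1, 22, 6, 9, 8]
  8 > parent 1 at index 3, swap → [29, 26, 21, 8, 22, 6, 9, 1]
Insert 7:
  append 7 at index 8 → [29, 26, 21, 8, 22, 6, 9, 1, 7] (no swap needed)
Insert 4:
  append 4 at index 9 → [29, 26, 21, 8, 22, 6, 9, 1, 7, 4] (no swap needed)
Insert 14:
  append 14 at index 10 → [29, 26, 21, 8, 22, 6, 9, 1, 7, 4, 14] (no swap needed)
Insert 13:
  append 13 at index 11 → [29, 26, 21, 8, 22, 6, 9, 1, 7, 4, 14, 13]
  13 > parent 6 at index 5, swap → [29, 26, 21, 8, 22, 13, 9, 1, 7, 4, 14, 6]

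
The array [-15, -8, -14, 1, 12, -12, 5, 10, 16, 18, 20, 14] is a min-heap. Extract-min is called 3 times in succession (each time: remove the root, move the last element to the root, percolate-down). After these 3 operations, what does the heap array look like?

[-8, 1, 5, 10, 12, 14, 20, 18, 16]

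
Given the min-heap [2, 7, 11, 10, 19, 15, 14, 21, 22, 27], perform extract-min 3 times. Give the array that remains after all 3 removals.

[11, 19, 14, 21, 22, 15, 27]

extract-min #1 returns 2:
  remove root 2; move last element 27 to root → [27, 7, 11, 10, 19, 15, 14, 21, 22]
  27 vs smaller child 7 at index 1, swap → [7, 27, 11, 10, 19, 15, 14, 21, 22]
  27 vs smaller child 10 at index 3, swap → [7, 10, 11, 27, 19, 15, 14, 21, 22]
  27 vs smaller child 21 at index 7, swap → [7, 10, 11, 21, 19, 15, 14, 27, 22]
extract-min #2 returns 7:
  remove root 7; move last element 22 to root → [22, 10, 11, 21, 19, 15, 14, 27]
  22 vs smaller child 10 at index 1, swap → [10, 22, 11, 21, 19, 15, 14, 27]
  22 vs smaller child 19 at index 4, swap → [10, 19, 11, 21, 22, 15, 14, 27]
extract-min #3 returns 10:
  remove root 10; move last element 27 to root → [27, 19, 11, 21, 22, 15, 14]
  27 vs smaller child 11 at index 2, swap → [11, 19, 27, 21, 22, 15, 14]
  27 vs smaller child 14 at index 6, swap → [11, 19, 14, 21, 22, 15, 27]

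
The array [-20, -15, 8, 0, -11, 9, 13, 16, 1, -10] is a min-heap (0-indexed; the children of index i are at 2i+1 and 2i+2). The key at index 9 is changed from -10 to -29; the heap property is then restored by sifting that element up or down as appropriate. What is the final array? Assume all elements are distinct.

[-29, -20, 8, 0, -15, 9, 13, 16, 1, -11]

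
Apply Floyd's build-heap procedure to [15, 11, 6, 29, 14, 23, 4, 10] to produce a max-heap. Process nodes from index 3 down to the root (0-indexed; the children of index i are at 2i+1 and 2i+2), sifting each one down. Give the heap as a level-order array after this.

[29, 15, 23, 11, 14, 6, 4, 10]

sift down from index 3: already satisfies heap property
sift down from index 2:
  6 vs larger child 23 at index 5, swap → [15, 11, 23, 29, 14, 6, 4, 10]
sift down from index 1:
  11 vs larger child 29 at index 3, swap → [15, 29, 23, 11, 14, 6, 4, 10]
sift down from index 0:
  15 vs larger child 29 at index 1, swap → [29, 15, 23, 11, 14, 6, 4, 10]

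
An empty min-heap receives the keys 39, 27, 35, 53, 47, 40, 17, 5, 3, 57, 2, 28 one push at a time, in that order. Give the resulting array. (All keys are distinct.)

Insert 39:
  append 39 at index 0 → [39] (no swap needed)
Insert 27:
  append 27 at index 1 → [39, 27]
  27 < parent 39 at index 0, swap → [27, 39]
Insert 35:
  append 35 at index 2 → [27, 39, 35] (no swap needed)
Insert 53:
  append 53 at index 3 → [27, 39, 35, 53] (no swap needed)
Insert 47:
  append 47 at index 4 → [27, 39, 35, 53, 47] (no swap needed)
Insert 40:
  append 40 at index 5 → [27, 39, 35, 53, 47, 40] (no swap needed)
Insert 17:
  append 17 at index 6 → [27, 39, 35, 53, 47, 40, 17]
  17 < parent 35 at index 2, swap → [27, 39, 17, 53, 47, 40, 35]
  17 < parent 27 at index 0, swap → [17, 39, 27, 53, 47, 40, 35]
Insert 5:
  append 5 at index 7 → [17, 39, 27, 53, 47, 40, 35, 5]
  5 < parent 53 at index 3, swap → [17, 39, 27, 5, 47, 40, 35, 53]
  5 < parent 39 at index 1, swap → [17, 5, 27, 39, 47, 40, 35, 53]
  5 < parent 17 at index 0, swap → [5, 17, 27, 39, 47, 40, 35, 53]
Insert 3:
  append 3 at index 8 → [5, 17, 27, 39, 47, 40, 35, 53, 3]
  3 < parent 39 at index 3, swap → [5, 17, 27, 3, 47, 40, 35, 53, 39]
  3 < parent 17 at index 1, swap → [5, 3, 27, 17, 47, 40, 35, 53, 39]
  3 < parent 5 at index 0, swap → [3, 5, 27, 17, 47, 40, 35, 53, 39]
Insert 57:
  append 57 at index 9 → [3, 5, 27, 17, 47, 40, 35, 53, 39, 57] (no swap needed)
Insert 2:
  append 2 at index 10 → [3, 5, 27, 17, 47, 40, 35, 53, 39, 57, 2]
  2 < parent 47 at index 4, swap → [3, 5, 27, 17, 2, 40, 35, 53, 39, 57, 47]
  2 < parent 5 at index 1, swap → [3, 2, 27, 17, 5, 40, 35, 53, 39, 57, 47]
  2 < parent 3 at index 0, swap → [2, 3, 27, 17, 5, 40, 35, 53, 39, 57, 47]
Insert 28:
  append 28 at index 11 → [2, 3, 27, 17, 5, 40, 35, 53, 39, 57, 47, 28]
  28 < parent 40 at index 5, swap → [2, 3, 27, 17, 5, 28, 35, 53, 39, 57, 47, 40]

[2, 3, 27, 17, 5, 28, 35, 53, 39, 57, 47, 40]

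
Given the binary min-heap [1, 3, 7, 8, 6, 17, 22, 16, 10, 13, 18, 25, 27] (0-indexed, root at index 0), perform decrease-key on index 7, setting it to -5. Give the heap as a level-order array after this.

set index 7 from 16 to -5 → [1, 3, 7, 8, 6, 17, 22, -5, 10, 13, 18, 25, 27]
-5 < parent 8 at index 3, swap → [1, 3, 7, -5, 6, 17, 22, 8, 10, 13, 18, 25, 27]
-5 < parent 3 at index 1, swap → [1, -5, 7, 3, 6, 17, 22, 8, 10, 13, 18, 25, 27]
-5 < parent 1 at index 0, swap → [-5, 1, 7, 3, 6, 17, 22, 8, 10, 13, 18, 25, 27]

[-5, 1, 7, 3, 6, 17, 22, 8, 10, 13, 18, 25, 27]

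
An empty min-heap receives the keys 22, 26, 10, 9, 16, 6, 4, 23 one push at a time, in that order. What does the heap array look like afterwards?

Insert 22:
  append 22 at index 0 → [22] (no swap needed)
Insert 26:
  append 26 at index 1 → [22, 26] (no swap needed)
Insert 10:
  append 10 at index 2 → [22, 26, 10]
  10 < parent 22 at index 0, swap → [10, 26, 22]
Insert 9:
  append 9 at index 3 → [10, 26, 22, 9]
  9 < parent 26 at index 1, swap → [10, 9, 22, 26]
  9 < parent 10 at index 0, swap → [9, 10, 22, 26]
Insert 16:
  append 16 at index 4 → [9, 10, 22, 26, 16] (no swap needed)
Insert 6:
  append 6 at index 5 → [9, 10, 22, 26, 16, 6]
  6 < parent 22 at index 2, swap → [9, 10, 6, 26, 16, 22]
  6 < parent 9 at index 0, swap → [6, 10, 9, 26, 16, 22]
Insert 4:
  append 4 at index 6 → [6, 10, 9, 26, 16, 22, 4]
  4 < parent 9 at index 2, swap → [6, 10, 4, 26, 16, 22, 9]
  4 < parent 6 at index 0, swap → [4, 10, 6, 26, 16, 22, 9]
Insert 23:
  append 23 at index 7 → [4, 10, 6, 26, 16, 22, 9, 23]
  23 < parent 26 at index 3, swap → [4, 10, 6, 23, 16, 22, 9, 26]

[4, 10, 6, 23, 16, 22, 9, 26]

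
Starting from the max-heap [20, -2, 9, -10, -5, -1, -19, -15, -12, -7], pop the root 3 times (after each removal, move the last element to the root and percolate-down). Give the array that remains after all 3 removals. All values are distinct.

[-2, -5, -7, -10, -15, -12, -19]

extract-max #1 returns 20:
  remove root 20; move last element -7 to root → [-7, -2, 9, -10, -5, -1, -19, -15, -12]
  -7 vs larger child 9 at index 2, swap → [9, -2, -7, -10, -5, -1, -19, -15, -12]
  -7 vs larger child -1 at index 5, swap → [9, -2, -1, -10, -5, -7, -19, -15, -12]
extract-max #2 returns 9:
  remove root 9; move last element -12 to root → [-12, -2, -1, -10, -5, -7, -19, -15]
  -12 vs larger child -1 at index 2, swap → [-1, -2, -12, -10, -5, -7, -19, -15]
  -12 vs larger child -7 at index 5, swap → [-1, -2, -7, -10, -5, -12, -19, -15]
extract-max #3 returns -1:
  remove root -1; move last element -15 to root → [-15, -2, -7, -10, -5, -12, -19]
  -15 vs larger child -2 at index 1, swap → [-2, -15, -7, -10, -5, -12, -19]
  -15 vs larger child -5 at index 4, swap → [-2, -5, -7, -10, -15, -12, -19]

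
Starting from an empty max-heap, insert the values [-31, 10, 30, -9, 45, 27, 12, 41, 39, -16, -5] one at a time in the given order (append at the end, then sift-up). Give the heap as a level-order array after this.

Insert -31:
  append -31 at index 0 → [-31] (no swap needed)
Insert 10:
  append 10 at index 1 → [-31, 10]
  10 > parent -31 at index 0, swap → [10, -31]
Insert 30:
  append 30 at index 2 → [10, -31, 30]
  30 > parent 10 at index 0, swap → [30, -31, 10]
Insert -9:
  append -9 at index 3 → [30, -31, 10, -9]
  -9 > parent -31 at index 1, swap → [30, -9, 10, -31]
Insert 45:
  append 45 at index 4 → [30, -9, 10, -31, 45]
  45 > parent -9 at index 1, swap → [30, 45, 10, -31, -9]
  45 > parent 30 at index 0, swap → [45, 30, 10, -31, -9]
Insert 27:
  append 27 at index 5 → [45, 30, 10, -31, -9, 27]
  27 > parent 10 at index 2, swap → [45, 30, 27, -31, -9, 10]
Insert 12:
  append 12 at index 6 → [45, 30, 27, -31, -9, 10, 12] (no swap needed)
Insert 41:
  append 41 at index 7 → [45, 30, 27, -31, -9, 10, 12, 41]
  41 > parent -31 at index 3, swap → [45, 30, 27, 41, -9, 10, 12, -31]
  41 > parent 30 at index 1, swap → [45, 41, 27, 30, -9, 10, 12, -31]
Insert 39:
  append 39 at index 8 → [45, 41, 27, 30, -9, 10, 12, -31, 39]
  39 > parent 30 at index 3, swap → [45, 41, 27, 39, -9, 10, 12, -31, 30]
Insert -16:
  append -16 at index 9 → [45, 41, 27, 39, -9, 10, 12, -31, 30, -16] (no swap needed)
Insert -5:
  append -5 at index 10 → [45, 41, 27, 39, -9, 10, 12, -31, 30, -16, -5]
  -5 > parent -9 at index 4, swap → [45, 41, 27, 39, -5, 10, 12, -31, 30, -16, -9]

[45, 41, 27, 39, -5, 10, 12, -31, 30, -16, -9]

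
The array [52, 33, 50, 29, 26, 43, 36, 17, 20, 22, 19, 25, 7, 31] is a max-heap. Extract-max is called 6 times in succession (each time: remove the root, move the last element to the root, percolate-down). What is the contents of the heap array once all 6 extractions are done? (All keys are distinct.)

extract-max #1 returns 52:
  remove root 52; move last element 31 to root → [31, 33, 50, 29, 26, 43, 36, 17, 20, 22, 19, 25, 7]
  31 vs larger child 50 at index 2, swap → [50, 33, 31, 29, 26, 43, 36, 17, 20, 22, 19, 25, 7]
  31 vs larger child 43 at index 5, swap → [50, 33, 43, 29, 26, 31, 36, 17, 20, 22, 19, 25, 7]
extract-max #2 returns 50:
  remove root 50; move last element 7 to root → [7, 33, 43, 29, 26, 31, 36, 17, 20, 22, 19, 25]
  7 vs larger child 43 at index 2, swap → [43, 33, 7, 29, 26, 31, 36, 17, 20, 22, 19, 25]
  7 vs larger child 36 at index 6, swap → [43, 33, 36, 29, 26, 31, 7, 17, 20, 22, 19, 25]
extract-max #3 returns 43:
  remove root 43; move last element 25 to root → [25, 33, 36, 29, 26, 31, 7, 17, 20, 22, 19]
  25 vs larger child 36 at index 2, swap → [36, 33, 25, 29, 26, 31, 7, 17, 20, 22, 19]
  25 vs larger child 31 at index 5, swap → [36, 33, 31, 29, 26, 25, 7, 17, 20, 22, 19]
extract-max #4 returns 36:
  remove root 36; move last element 19 to root → [19, 33, 31, 29, 26, 25, 7, 17, 20, 22]
  19 vs larger child 33 at index 1, swap → [33, 19, 31, 29, 26, 25, 7, 17, 20, 22]
  19 vs larger child 29 at index 3, swap → [33, 29, 31, 19, 26, 25, 7, 17, 20, 22]
  19 vs larger child 20 at index 8, swap → [33, 29, 31, 20, 26, 25, 7, 17, 19, 22]
extract-max #5 returns 33:
  remove root 33; move last element 22 to root → [22, 29, 31, 20, 26, 25, 7, 17, 19]
  22 vs larger child 31 at index 2, swap → [31, 29, 22, 20, 26, 25, 7, 17, 19]
  22 vs larger child 25 at index 5, swap → [31, 29, 25, 20, 26, 22, 7, 17, 19]
extract-max #6 returns 31:
  remove root 31; move last element 19 to root → [19, 29, 25, 20, 26, 22, 7, 17]
  19 vs larger child 29 at index 1, swap → [29, 19, 25, 20, 26, 22, 7, 17]
  19 vs larger child 26 at index 4, swap → [29, 26, 25, 20, 19, 22, 7, 17]

[29, 26, 25, 20, 19, 22, 7, 17]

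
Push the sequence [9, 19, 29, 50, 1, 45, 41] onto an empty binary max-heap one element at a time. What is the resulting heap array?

Insert 9:
  append 9 at index 0 → [9] (no swap needed)
Insert 19:
  append 19 at index 1 → [9, 19]
  19 > parent 9 at index 0, swap → [19, 9]
Insert 29:
  append 29 at index 2 → [19, 9, 29]
  29 > parent 19 at index 0, swap → [29, 9, 19]
Insert 50:
  append 50 at index 3 → [29, 9, 19, 50]
  50 > parent 9 at index 1, swap → [29, 50, 19, 9]
  50 > parent 29 at index 0, swap → [50, 29, 19, 9]
Insert 1:
  append 1 at index 4 → [50, 29, 19, 9, 1] (no swap needed)
Insert 45:
  append 45 at index 5 → [50, 29, 19, 9, 1, 45]
  45 > parent 19 at index 2, swap → [50, 29, 45, 9, 1, 19]
Insert 41:
  append 41 at index 6 → [50, 29, 45, 9, 1, 19, 41] (no swap needed)

[50, 29, 45, 9, 1, 19, 41]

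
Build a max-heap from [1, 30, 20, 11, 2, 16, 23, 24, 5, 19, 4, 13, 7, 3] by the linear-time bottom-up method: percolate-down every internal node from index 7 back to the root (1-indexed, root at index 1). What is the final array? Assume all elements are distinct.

[30, 24, 23, 11, 19, 16, 20, 1, 5, 2, 4, 13, 7, 3]

sift down from index 7: already satisfies heap property
sift down from index 6: already satisfies heap property
sift down from index 5:
  2 vs larger child 19 at index 10, swap → [1, 30, 20, 11, 19, 16, 23, 24, 5, 2, 4, 13, 7, 3]
sift down from index 4:
  11 vs larger child 24 at index 8, swap → [1, 30, 20, 24, 19, 16, 23, 11, 5, 2, 4, 13, 7, 3]
sift down from index 3:
  20 vs larger child 23 at index 7, swap → [1, 30, 23, 24, 19, 16, 20, 11, 5, 2, 4, 13, 7, 3]
sift down from index 2: already satisfies heap property
sift down from index 1:
  1 vs larger child 30 at index 2, swap → [30, 1, 23, 24, 19, 16, 20, 11, 5, 2, 4, 13, 7, 3]
  1 vs larger child 24 at index 4, swap → [30, 24, 23, 1, 19, 16, 20, 11, 5, 2, 4, 13, 7, 3]
  1 vs larger child 11 at index 8, swap → [30, 24, 23, 11, 19, 16, 20, 1, 5, 2, 4, 13, 7, 3]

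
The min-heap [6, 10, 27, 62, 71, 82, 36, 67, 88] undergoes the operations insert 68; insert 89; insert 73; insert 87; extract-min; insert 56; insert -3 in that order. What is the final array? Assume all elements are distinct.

[-3, 62, 10, 67, 68, 56, 27, 87, 88, 71, 89, 82, 73, 36]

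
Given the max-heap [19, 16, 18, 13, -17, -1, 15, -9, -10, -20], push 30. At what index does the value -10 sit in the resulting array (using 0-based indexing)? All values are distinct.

append 30 at index 10 → [19, 16, 18, 13, -17, -1, 15, -9, -10, -20, 30]
30 > parent -17 at index 4, swap → [19, 16, 18, 13, 30, -1, 15, -9, -10, -20, -17]
30 > parent 16 at index 1, swap → [19, 30, 18, 13, 16, -1, 15, -9, -10, -20, -17]
30 > parent 19 at index 0, swap → [30, 19, 18, 13, 16, -1, 15, -9, -10, -20, -17]
resulting array: [30, 19, 18, 13, 16, -1, 15, -9, -10, -20, -17]

8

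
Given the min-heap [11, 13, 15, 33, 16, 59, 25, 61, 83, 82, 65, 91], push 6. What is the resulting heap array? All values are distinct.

append 6 at index 12 → [11, 13, 15, 33, 16, 59, 25, 61, 83, 82, 65, 91, 6]
6 < parent 59 at index 5, swap → [11, 13, 15, 33, 16, 6, 25, 61, 83, 82, 65, 91, 59]
6 < parent 15 at index 2, swap → [11, 13, 6, 33, 16, 15, 25, 61, 83, 82, 65, 91, 59]
6 < parent 11 at index 0, swap → [6, 13, 11, 33, 16, 15, 25, 61, 83, 82, 65, 91, 59]

[6, 13, 11, 33, 16, 15, 25, 61, 83, 82, 65, 91, 59]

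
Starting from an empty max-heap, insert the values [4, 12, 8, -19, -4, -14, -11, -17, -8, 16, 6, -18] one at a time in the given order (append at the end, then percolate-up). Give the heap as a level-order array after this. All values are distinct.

Insert 4:
  append 4 at index 0 → [4] (no swap needed)
Insert 12:
  append 12 at index 1 → [4, 12]
  12 > parent 4 at index 0, swap → [12, 4]
Insert 8:
  append 8 at index 2 → [12, 4, 8] (no swap needed)
Insert -19:
  append -19 at index 3 → [12, 4, 8, -19] (no swap needed)
Insert -4:
  append -4 at index 4 → [12, 4, 8, -19, -4] (no swap needed)
Insert -14:
  append -14 at index 5 → [12, 4, 8, -19, -4, -14] (no swap needed)
Insert -11:
  append -11 at index 6 → [12, 4, 8, -19, -4, -14, -11] (no swap needed)
Insert -17:
  append -17 at index 7 → [12, 4, 8, -19, -4, -14, -11, -17]
  -17 > parent -19 at index 3, swap → [12, 4, 8, -17, -4, -14, -11, -19]
Insert -8:
  append -8 at index 8 → [12, 4, 8, -17, -4, -14, -11, -19, -8]
  -8 > parent -17 at index 3, swap → [12, 4, 8, -8, -4, -14, -11, -19, -17]
Insert 16:
  append 16 at index 9 → [12, 4, 8, -8, -4, -14, -11, -19, -17, 16]
  16 > parent -4 at index 4, swap → [12, 4, 8, -8, 16, -14, -11, -19, -17, -4]
  16 > parent 4 at index 1, swap → [12, 16, 8, -8, 4, -14, -11, -19, -17, -4]
  16 > parent 12 at index 0, swap → [16, 12, 8, -8, 4, -14, -11, -19, -17, -4]
Insert 6:
  append 6 at index 10 → [16, 12, 8, -8, 4, -14, -11, -19, -17, -4, 6]
  6 > parent 4 at index 4, swap → [16, 12, 8, -8, 6, -14, -11, -19, -17, -4, 4]
Insert -18:
  append -18 at index 11 → [16, 12, 8, -8, 6, -14, -11, -19, -17, -4, 4, -18] (no swap needed)

[16, 12, 8, -8, 6, -14, -11, -19, -17, -4, 4, -18]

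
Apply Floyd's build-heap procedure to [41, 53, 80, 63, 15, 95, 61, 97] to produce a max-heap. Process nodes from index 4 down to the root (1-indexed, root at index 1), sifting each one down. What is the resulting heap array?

[97, 63, 95, 53, 15, 80, 61, 41]

sift down from index 4:
  63 vs only child 97 at index 8, swap → [41, 53, 80, 97, 15, 95, 61, 63]
sift down from index 3:
  80 vs larger child 95 at index 6, swap → [41, 53, 95, 97, 15, 80, 61, 63]
sift down from index 2:
  53 vs larger child 97 at index 4, swap → [41, 97, 95, 53, 15, 80, 61, 63]
  53 vs only child 63 at index 8, swap → [41, 97, 95, 63, 15, 80, 61, 53]
sift down from index 1:
  41 vs larger child 97 at index 2, swap → [97, 41, 95, 63, 15, 80, 61, 53]
  41 vs larger child 63 at index 4, swap → [97, 63, 95, 41, 15, 80, 61, 53]
  41 vs only child 53 at index 8, swap → [97, 63, 95, 53, 15, 80, 61, 41]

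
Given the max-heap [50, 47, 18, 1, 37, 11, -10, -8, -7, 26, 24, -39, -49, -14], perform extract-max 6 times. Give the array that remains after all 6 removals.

extract-max #1 returns 50:
  remove root 50; move last element -14 to root → [-14, 47, 18, 1, 37, 11, -10, -8, -7, 26, 24, -39, -49]
  -14 vs larger child 47 at index 1, swap → [47, -14, 18, 1, 37, 11, -10, -8, -7, 26, 24, -39, -49]
  -14 vs larger child 37 at index 4, swap → [47, 37, 18, 1, -14, 11, -10, -8, -7, 26, 24, -39, -49]
  -14 vs larger child 26 at index 9, swap → [47, 37, 18, 1, 26, 11, -10, -8, -7, -14, 24, -39, -49]
extract-max #2 returns 47:
  remove root 47; move last element -49 to root → [-49, 37, 18, 1, 26, 11, -10, -8, -7, -14, 24, -39]
  -49 vs larger child 37 at index 1, swap → [37, -49, 18, 1, 26, 11, -10, -8, -7, -14, 24, -39]
  -49 vs larger child 26 at index 4, swap → [37, 26, 18, 1, -49, 11, -10, -8, -7, -14, 24, -39]
  -49 vs larger child 24 at index 10, swap → [37, 26, 18, 1, 24, 11, -10, -8, -7, -14, -49, -39]
extract-max #3 returns 37:
  remove root 37; move last element -39 to root → [-39, 26, 18, 1, 24, 11, -10, -8, -7, -14, -49]
  -39 vs larger child 26 at index 1, swap → [26, -39, 18, 1, 24, 11, -10, -8, -7, -14, -49]
  -39 vs larger child 24 at index 4, swap → [26, 24, 18, 1, -39, 11, -10, -8, -7, -14, -49]
  -39 vs larger child -14 at index 9, swap → [26, 24, 18, 1, -14, 11, -10, -8, -7, -39, -49]
extract-max #4 returns 26:
  remove root 26; move last element -49 to root → [-49, 24, 18, 1, -14, 11, -10, -8, -7, -39]
  -49 vs larger child 24 at index 1, swap → [24, -49, 18, 1, -14, 11, -10, -8, -7, -39]
  -49 vs larger child 1 at index 3, swap → [24, 1, 18, -49, -14, 11, -10, -8, -7, -39]
  -49 vs larger child -7 at index 8, swap → [24, 1, 18, -7, -14, 11, -10, -8, -49, -39]
extract-max #5 returns 24:
  remove root 24; move last element -39 to root → [-39, 1, 18, -7, -14, 11, -10, -8, -49]
  -39 vs larger child 18 at index 2, swap → [18, 1, -39, -7, -14, 11, -10, -8, -49]
  -39 vs larger child 11 at index 5, swap → [18, 1, 11, -7, -14, -39, -10, -8, -49]
extract-max #6 returns 18:
  remove root 18; move last element -49 to root → [-49, 1, 11, -7, -14, -39, -10, -8]
  -49 vs larger child 11 at index 2, swap → [11, 1, -49, -7, -14, -39, -10, -8]
  -49 vs larger child -10 at index 6, swap → [11, 1, -10, -7, -14, -39, -49, -8]

[11, 1, -10, -7, -14, -39, -49, -8]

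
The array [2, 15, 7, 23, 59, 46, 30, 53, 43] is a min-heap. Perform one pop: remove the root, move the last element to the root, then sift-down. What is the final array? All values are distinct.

[7, 15, 30, 23, 59, 46, 43, 53]

remove root 2; move last element 43 to root → [43, 15, 7, 23, 59, 46, 30, 53]
43 vs smaller child 7 at index 2, swap → [7, 15, 43, 23, 59, 46, 30, 53]
43 vs smaller child 30 at index 6, swap → [7, 15, 30, 23, 59, 46, 43, 53]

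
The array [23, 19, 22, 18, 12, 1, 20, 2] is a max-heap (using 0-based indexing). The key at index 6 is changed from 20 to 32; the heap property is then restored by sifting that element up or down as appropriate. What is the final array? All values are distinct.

[32, 19, 23, 18, 12, 1, 22, 2]

set index 6 from 20 to 32 → [23, 19, 22, 18, 12, 1, 32, 2]
32 > parent 22 at index 2, swap → [23, 19, 32, 18, 12, 1, 22, 2]
32 > parent 23 at index 0, swap → [32, 19, 23, 18, 12, 1, 22, 2]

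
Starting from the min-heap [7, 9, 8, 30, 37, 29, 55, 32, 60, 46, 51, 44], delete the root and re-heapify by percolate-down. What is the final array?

[8, 9, 29, 30, 37, 44, 55, 32, 60, 46, 51]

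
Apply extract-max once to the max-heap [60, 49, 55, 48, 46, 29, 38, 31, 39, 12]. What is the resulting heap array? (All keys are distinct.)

remove root 60; move last element 12 to root → [12, 49, 55, 48, 46, 29, 38, 31, 39]
12 vs larger child 55 at index 2, swap → [55, 49, 12, 48, 46, 29, 38, 31, 39]
12 vs larger child 38 at index 6, swap → [55, 49, 38, 48, 46, 29, 12, 31, 39]

[55, 49, 38, 48, 46, 29, 12, 31, 39]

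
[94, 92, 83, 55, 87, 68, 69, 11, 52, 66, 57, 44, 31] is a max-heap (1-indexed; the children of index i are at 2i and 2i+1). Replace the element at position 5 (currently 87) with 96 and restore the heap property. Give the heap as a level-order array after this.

set index 5 from 87 to 96 → [94, 92, 83, 55, 96, 68, 69, 11, 52, 66, 57, 44, 31]
96 > parent 92 at index 2, swap → [94, 96, 83, 55, 92, 68, 69, 11, 52, 66, 57, 44, 31]
96 > parent 94 at index 1, swap → [96, 94, 83, 55, 92, 68, 69, 11, 52, 66, 57, 44, 31]

[96, 94, 83, 55, 92, 68, 69, 11, 52, 66, 57, 44, 31]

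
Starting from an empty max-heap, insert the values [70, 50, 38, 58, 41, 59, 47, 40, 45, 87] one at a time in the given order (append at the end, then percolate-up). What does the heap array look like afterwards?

[87, 70, 59, 50, 58, 38, 47, 40, 45, 41]

Insert 70:
  append 70 at index 0 → [70] (no swap needed)
Insert 50:
  append 50 at index 1 → [70, 50] (no swap needed)
Insert 38:
  append 38 at index 2 → [70, 50, 38] (no swap needed)
Insert 58:
  append 58 at index 3 → [70, 50, 38, 58]
  58 > parent 50 at index 1, swap → [70, 58, 38, 50]
Insert 41:
  append 41 at index 4 → [70, 58, 38, 50, 41] (no swap needed)
Insert 59:
  append 59 at index 5 → [70, 58, 38, 50, 41, 59]
  59 > parent 38 at index 2, swap → [70, 58, 59, 50, 41, 38]
Insert 47:
  append 47 at index 6 → [70, 58, 59, 50, 41, 38, 47] (no swap needed)
Insert 40:
  append 40 at index 7 → [70, 58, 59, 50, 41, 38, 47, 40] (no swap needed)
Insert 45:
  append 45 at index 8 → [70, 58, 59, 50, 41, 38, 47, 40, 45] (no swap needed)
Insert 87:
  append 87 at index 9 → [70, 58, 59, 50, 41, 38, 47, 40, 45, 87]
  87 > parent 41 at index 4, swap → [70, 58, 59, 50, 87, 38, 47, 40, 45, 41]
  87 > parent 58 at index 1, swap → [70, 87, 59, 50, 58, 38, 47, 40, 45, 41]
  87 > parent 70 at index 0, swap → [87, 70, 59, 50, 58, 38, 47, 40, 45, 41]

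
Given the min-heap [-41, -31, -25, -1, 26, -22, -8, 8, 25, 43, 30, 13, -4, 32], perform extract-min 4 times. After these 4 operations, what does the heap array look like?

[-8, -1, -4, 8, 26, 30, 13, 32, 25, 43]

extract-min #1 returns -41:
  remove root -41; move last element 32 to root → [32, -31, -25, -1, 26, -22, -8, 8, 25, 43, 30, 13, -4]
  32 vs smaller child -31 at index 1, swap → [-31, 32, -25, -1, 26, -22, -8, 8, 25, 43, 30, 13, -4]
  32 vs smaller child -1 at index 3, swap → [-31, -1, -25, 32, 26, -22, -8, 8, 25, 43, 30, 13, -4]
  32 vs smaller child 8 at index 7, swap → [-31, -1, -25, 8, 26, -22, -8, 32, 25, 43, 30, 13, -4]
extract-min #2 returns -31:
  remove root -31; move last element -4 to root → [-4, -1, -25, 8, 26, -22, -8, 32, 25, 43, 30, 13]
  -4 vs smaller child -25 at index 2, swap → [-25, -1, -4, 8, 26, -22, -8, 32, 25, 43, 30, 13]
  -4 vs smaller child -22 at index 5, swap → [-25, -1, -22, 8, 26, -4, -8, 32, 25, 43, 30, 13]
extract-min #3 returns -25:
  remove root -25; move last element 13 to root → [13, -1, -22, 8, 26, -4, -8, 32, 25, 43, 30]
  13 vs smaller child -22 at index 2, swap → [-22, -1, 13, 8, 26, -4, -8, 32, 25, 43, 30]
  13 vs smaller child -8 at index 6, swap → [-22, -1, -8, 8, 26, -4, 13, 32, 25, 43, 30]
extract-min #4 returns -22:
  remove root -22; move last element 30 to root → [30, -1, -8, 8, 26, -4, 13, 32, 25, 43]
  30 vs smaller child -8 at index 2, swap → [-8, -1, 30, 8, 26, -4, 13, 32, 25, 43]
  30 vs smaller child -4 at index 5, swap → [-8, -1, -4, 8, 26, 30, 13, 32, 25, 43]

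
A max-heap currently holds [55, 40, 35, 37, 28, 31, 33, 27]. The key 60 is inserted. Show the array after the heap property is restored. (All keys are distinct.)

[60, 55, 35, 40, 28, 31, 33, 27, 37]

append 60 at index 8 → [55, 40, 35, 37, 28, 31, 33, 27, 60]
60 > parent 37 at index 3, swap → [55, 40, 35, 60, 28, 31, 33, 27, 37]
60 > parent 40 at index 1, swap → [55, 60, 35, 40, 28, 31, 33, 27, 37]
60 > parent 55 at index 0, swap → [60, 55, 35, 40, 28, 31, 33, 27, 37]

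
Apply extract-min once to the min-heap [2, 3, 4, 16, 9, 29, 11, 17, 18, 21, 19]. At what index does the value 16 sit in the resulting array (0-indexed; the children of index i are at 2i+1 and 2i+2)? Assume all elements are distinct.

3

remove root 2; move last element 19 to root → [19, 3, 4, 16, 9, 29, 11, 17, 18, 21]
19 vs smaller child 3 at index 1, swap → [3, 19, 4, 16, 9, 29, 11, 17, 18, 21]
19 vs smaller child 9 at index 4, swap → [3, 9, 4, 16, 19, 29, 11, 17, 18, 21]
resulting array: [3, 9, 4, 16, 19, 29, 11, 17, 18, 21]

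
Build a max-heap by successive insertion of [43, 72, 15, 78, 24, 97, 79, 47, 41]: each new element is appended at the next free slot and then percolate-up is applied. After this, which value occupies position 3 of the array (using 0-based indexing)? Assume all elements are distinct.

Insert 43:
  append 43 at index 0 → [43] (no swap needed)
Insert 72:
  append 72 at index 1 → [43, 72]
  72 > parent 43 at index 0, swap → [72, 43]
Insert 15:
  append 15 at index 2 → [72, 43, 15] (no swap needed)
Insert 78:
  append 78 at index 3 → [72, 43, 15, 78]
  78 > parent 43 at index 1, swap → [72, 78, 15, 43]
  78 > parent 72 at index 0, swap → [78, 72, 15, 43]
Insert 24:
  append 24 at index 4 → [78, 72, 15, 43, 24] (no swap needed)
Insert 97:
  append 97 at index 5 → [78, 72, 15, 43, 24, 97]
  97 > parent 15 at index 2, swap → [78, 72, 97, 43, 24, 15]
  97 > parent 78 at index 0, swap → [97, 72, 78, 43, 24, 15]
Insert 79:
  append 79 at index 6 → [97, 72, 78, 43, 24, 15, 79]
  79 > parent 78 at index 2, swap → [97, 72, 79, 43, 24, 15, 78]
Insert 47:
  append 47 at index 7 → [97, 72, 79, 43, 24, 15, 78, 47]
  47 > parent 43 at index 3, swap → [97, 72, 79, 47, 24, 15, 78, 43]
Insert 41:
  append 41 at index 8 → [97, 72, 79, 47, 24, 15, 78, 43, 41] (no swap needed)
resulting array: [97, 72, 79, 47, 24, 15, 78, 43, 41]

47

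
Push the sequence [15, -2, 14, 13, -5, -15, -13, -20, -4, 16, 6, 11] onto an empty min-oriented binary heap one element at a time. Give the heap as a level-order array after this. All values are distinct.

Insert 15:
  append 15 at index 0 → [15] (no swap needed)
Insert -2:
  append -2 at index 1 → [15, -2]
  -2 < parent 15 at index 0, swap → [-2, 15]
Insert 14:
  append 14 at index 2 → [-2, 15, 14] (no swap needed)
Insert 13:
  append 13 at index 3 → [-2, 15, 14, 13]
  13 < parent 15 at index 1, swap → [-2, 13, 14, 15]
Insert -5:
  append -5 at index 4 → [-2, 13, 14, 15, -5]
  -5 < parent 13 at index 1, swap → [-2, -5, 14, 15, 13]
  -5 < parent -2 at index 0, swap → [-5, -2, 14, 15, 13]
Insert -15:
  append -15 at index 5 → [-5, -2, 14, 15, 13, -15]
  -15 < parent 14 at index 2, swap → [-5, -2, -15, 15, 13, 14]
  -15 < parent -5 at index 0, swap → [-15, -2, -5, 15, 13, 14]
Insert -13:
  append -13 at index 6 → [-15, -2, -5, 15, 13, 14, -13]
  -13 < parent -5 at index 2, swap → [-15, -2, -13, 15, 13, 14, -5]
Insert -20:
  append -20 at index 7 → [-15, -2, -13, 15, 13, 14, -5, -20]
  -20 < parent 15 at index 3, swap → [-15, -2, -13, -20, 13, 14, -5, 15]
  -20 < parent -2 at index 1, swap → [-15, -20, -13, -2, 13, 14, -5, 15]
  -20 < parent -15 at index 0, swap → [-20, -15, -13, -2, 13, 14, -5, 15]
Insert -4:
  append -4 at index 8 → [-20, -15, -13, -2, 13, 14, -5, 15, -4]
  -4 < parent -2 at index 3, swap → [-20, -15, -13, -4, 13, 14, -5, 15, -2]
Insert 16:
  append 16 at index 9 → [-20, -15, -13, -4, 13, 14, -5, 15, -2, 16] (no swap needed)
Insert 6:
  append 6 at index 10 → [-20, -15, -13, -4, 13, 14, -5, 15, -2, 16, 6]
  6 < parent 13 at index 4, swap → [-20, -15, -13, -4, 6, 14, -5, 15, -2, 16, 13]
Insert 11:
  append 11 at index 11 → [-20, -15, -13, -4, 6, 14, -5, 15, -2, 16, 13, 11]
  11 < parent 14 at index 5, swap → [-20, -15, -13, -4, 6, 11, -5, 15, -2, 16, 13, 14]

[-20, -15, -13, -4, 6, 11, -5, 15, -2, 16, 13, 14]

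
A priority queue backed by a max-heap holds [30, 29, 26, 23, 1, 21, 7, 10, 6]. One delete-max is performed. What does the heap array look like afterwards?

remove root 30; move last element 6 to root → [6, 29, 26, 23, 1, 21, 7, 10]
6 vs larger child 29 at index 1, swap → [29, 6, 26, 23, 1, 21, 7, 10]
6 vs larger child 23 at index 3, swap → [29, 23, 26, 6, 1, 21, 7, 10]
6 vs only child 10 at index 7, swap → [29, 23, 26, 10, 1, 21, 7, 6]

[29, 23, 26, 10, 1, 21, 7, 6]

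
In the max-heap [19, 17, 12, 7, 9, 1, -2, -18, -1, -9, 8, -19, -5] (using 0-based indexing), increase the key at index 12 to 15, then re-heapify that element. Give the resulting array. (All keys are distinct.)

[19, 17, 15, 7, 9, 12, -2, -18, -1, -9, 8, -19, 1]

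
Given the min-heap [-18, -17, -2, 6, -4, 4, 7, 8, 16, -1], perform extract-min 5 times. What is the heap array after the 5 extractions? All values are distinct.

[4, 6, 8, 7, 16]

extract-min #1 returns -18:
  remove root -18; move last element -1 to root → [-1, -17, -2, 6, -4, 4, 7, 8, 16]
  -1 vs smaller child -17 at index 1, swap → [-17, -1, -2, 6, -4, 4, 7, 8, 16]
  -1 vs smaller child -4 at index 4, swap → [-17, -4, -2, 6, -1, 4, 7, 8, 16]
extract-min #2 returns -17:
  remove root -17; move last element 16 to root → [16, -4, -2, 6, -1, 4, 7, 8]
  16 vs smaller child -4 at index 1, swap → [-4, 16, -2, 6, -1, 4, 7, 8]
  16 vs smaller child -1 at index 4, swap → [-4, -1, -2, 6, 16, 4, 7, 8]
extract-min #3 returns -4:
  remove root -4; move last element 8 to root → [8, -1, -2, 6, 16, 4, 7]
  8 vs smaller child -2 at index 2, swap → [-2, -1, 8, 6, 16, 4, 7]
  8 vs smaller child 4 at index 5, swap → [-2, -1, 4, 6, 16, 8, 7]
extract-min #4 returns -2:
  remove root -2; move last element 7 to root → [7, -1, 4, 6, 16, 8]
  7 vs smaller child -1 at index 1, swap → [-1, 7, 4, 6, 16, 8]
  7 vs smaller child 6 at index 3, swap → [-1, 6, 4, 7, 16, 8]
extract-min #5 returns -1:
  remove root -1; move last element 8 to root → [8, 6, 4, 7, 16]
  8 vs smaller child 4 at index 2, swap → [4, 6, 8, 7, 16]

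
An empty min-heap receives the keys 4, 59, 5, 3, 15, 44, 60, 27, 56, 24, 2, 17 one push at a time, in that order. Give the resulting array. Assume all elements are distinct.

Insert 4:
  append 4 at index 0 → [4] (no swap needed)
Insert 59:
  append 59 at index 1 → [4, 59] (no swap needed)
Insert 5:
  append 5 at index 2 → [4, 59, 5] (no swap needed)
Insert 3:
  append 3 at index 3 → [4, 59, 5, 3]
  3 < parent 59 at index 1, swap → [4, 3, 5, 59]
  3 < parent 4 at index 0, swap → [3, 4, 5, 59]
Insert 15:
  append 15 at index 4 → [3, 4, 5, 59, 15] (no swap needed)
Insert 44:
  append 44 at index 5 → [3, 4, 5, 59, 15, 44] (no swap needed)
Insert 60:
  append 60 at index 6 → [3, 4, 5, 59, 15, 44, 60] (no swap needed)
Insert 27:
  append 27 at index 7 → [3, 4, 5, 59, 15, 44, 60, 27]
  27 < parent 59 at index 3, swap → [3, 4, 5, 27, 15, 44, 60, 59]
Insert 56:
  append 56 at index 8 → [3, 4, 5, 27, 15, 44, 60, 59, 56] (no swap needed)
Insert 24:
  append 24 at index 9 → [3, 4, 5, 27, 15, 44, 60, 59, 56, 24] (no swap needed)
Insert 2:
  append 2 at index 10 → [3, 4, 5, 27, 15, 44, 60, 59, 56, 24, 2]
  2 < parent 15 at index 4, swap → [3, 4, 5, 27, 2, 44, 60, 59, 56, 24, 15]
  2 < parent 4 at index 1, swap → [3, 2, 5, 27, 4, 44, 60, 59, 56, 24, 15]
  2 < parent 3 at index 0, swap → [2, 3, 5, 27, 4, 44, 60, 59, 56, 24, 15]
Insert 17:
  append 17 at index 11 → [2, 3, 5, 27, 4, 44, 60, 59, 56, 24, 15, 17]
  17 < parent 44 at index 5, swap → [2, 3, 5, 27, 4, 17, 60, 59, 56, 24, 15, 44]

[2, 3, 5, 27, 4, 17, 60, 59, 56, 24, 15, 44]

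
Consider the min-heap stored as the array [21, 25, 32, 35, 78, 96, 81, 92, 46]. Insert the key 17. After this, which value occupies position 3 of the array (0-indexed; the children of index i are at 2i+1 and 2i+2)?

append 17 at index 9 → [21, 25, 32, 35, 78, 96, 81, 92, 46, 17]
17 < parent 78 at index 4, swap → [21, 25, 32, 35, 17, 96, 81, 92, 46, 78]
17 < parent 25 at index 1, swap → [21, 17, 32, 35, 25, 96, 81, 92, 46, 78]
17 < parent 21 at index 0, swap → [17, 21, 32, 35, 25, 96, 81, 92, 46, 78]
resulting array: [17, 21, 32, 35, 25, 96, 81, 92, 46, 78]

35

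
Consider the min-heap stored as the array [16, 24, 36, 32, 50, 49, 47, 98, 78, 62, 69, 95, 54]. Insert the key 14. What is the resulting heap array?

[14, 24, 16, 32, 50, 49, 36, 98, 78, 62, 69, 95, 54, 47]

append 14 at index 13 → [16, 24, 36, 32, 50, 49, 47, 98, 78, 62, 69, 95, 54, 14]
14 < parent 47 at index 6, swap → [16, 24, 36, 32, 50, 49, 14, 98, 78, 62, 69, 95, 54, 47]
14 < parent 36 at index 2, swap → [16, 24, 14, 32, 50, 49, 36, 98, 78, 62, 69, 95, 54, 47]
14 < parent 16 at index 0, swap → [14, 24, 16, 32, 50, 49, 36, 98, 78, 62, 69, 95, 54, 47]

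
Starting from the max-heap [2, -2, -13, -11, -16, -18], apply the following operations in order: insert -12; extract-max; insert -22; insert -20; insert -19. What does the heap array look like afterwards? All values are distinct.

[-2, -11, -12, -13, -16, -18, -22, -20, -19]

insert -12:
  append -12 at index 6 → [2, -2, -13, -11, -16, -18, -12]
  -12 > parent -13 at index 2, swap → [2, -2, -12, -11, -16, -18, -13]
extract-max → returns 2:
  remove root 2; move last element -13 to root → [-13, -2, -12, -11, -16, -18]
  -13 vs larger child -2 at index 1, swap → [-2, -13, -12, -11, -16, -18]
  -13 vs larger child -11 at index 3, swap → [-2, -11, -12, -13, -16, -18]
insert -22:
  append -22 at index 6 → [-2, -11, -12, -13, -16, -18, -22] (no swap needed)
insert -20:
  append -20 at index 7 → [-2, -11, -12, -13, -16, -18, -22, -20] (no swap needed)
insert -19:
  append -19 at index 8 → [-2, -11, -12, -13, -16, -18, -22, -20, -19] (no swap needed)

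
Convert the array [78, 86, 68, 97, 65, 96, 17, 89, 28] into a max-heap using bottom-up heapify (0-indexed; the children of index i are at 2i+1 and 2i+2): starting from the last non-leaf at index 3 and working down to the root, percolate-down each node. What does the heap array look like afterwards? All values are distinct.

[97, 89, 96, 86, 65, 68, 17, 78, 28]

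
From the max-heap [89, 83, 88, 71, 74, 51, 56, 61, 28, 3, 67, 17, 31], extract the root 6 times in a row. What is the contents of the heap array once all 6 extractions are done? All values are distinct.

extract-max #1 returns 89:
  remove root 89; move last element 31 to root → [31, 83, 88, 71, 74, 51, 56, 61, 28, 3, 67, 17]
  31 vs larger child 88 at index 2, swap → [88, 83, 31, 71, 74, 51, 56, 61, 28, 3, 67, 17]
  31 vs larger child 56 at index 6, swap → [88, 83, 56, 71, 74, 51, 31, 61, 28, 3, 67, 17]
extract-max #2 returns 88:
  remove root 88; move last element 17 to root → [17, 83, 56, 71, 74, 51, 31, 61, 28, 3, 67]
  17 vs larger child 83 at index 1, swap → [83, 17, 56, 71, 74, 51, 31, 61, 28, 3, 67]
  17 vs larger child 74 at index 4, swap → [83, 74, 56, 71, 17, 51, 31, 61, 28, 3, 67]
  17 vs larger child 67 at index 10, swap → [83, 74, 56, 71, 67, 51, 31, 61, 28, 3, 17]
extract-max #3 returns 83:
  remove root 83; move last element 17 to root → [17, 74, 56, 71, 67, 51, 31, 61, 28, 3]
  17 vs larger child 74 at index 1, swap → [74, 17, 56, 71, 67, 51, 31, 61, 28, 3]
  17 vs larger child 71 at index 3, swap → [74, 71, 56, 17, 67, 51, 31, 61, 28, 3]
  17 vs larger child 61 at index 7, swap → [74, 71, 56, 61, 67, 51, 31, 17, 28, 3]
extract-max #4 returns 74:
  remove root 74; move last element 3 to root → [3, 71, 56, 61, 67, 51, 31, 17, 28]
  3 vs larger child 71 at index 1, swap → [71, 3, 56, 61, 67, 51, 31, 17, 28]
  3 vs larger child 67 at index 4, swap → [71, 67, 56, 61, 3, 51, 31, 17, 28]
extract-max #5 returns 71:
  remove root 71; move last element 28 to root → [28, 67, 56, 61, 3, 51, 31, 17]
  28 vs larger child 67 at index 1, swap → [67, 28, 56, 61, 3, 51, 31, 17]
  28 vs larger child 61 at index 3, swap → [67, 61, 56, 28, 3, 51, 31, 17]
extract-max #6 returns 67:
  remove root 67; move last element 17 to root → [17, 61, 56, 28, 3, 51, 31]
  17 vs larger child 61 at index 1, swap → [61, 17, 56, 28, 3, 51, 31]
  17 vs larger child 28 at index 3, swap → [61, 28, 56, 17, 3, 51, 31]

[61, 28, 56, 17, 3, 51, 31]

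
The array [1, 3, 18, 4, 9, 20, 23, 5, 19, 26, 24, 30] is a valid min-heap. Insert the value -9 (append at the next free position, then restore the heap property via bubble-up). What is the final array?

[-9, 3, 1, 4, 9, 18, 23, 5, 19, 26, 24, 30, 20]

append -9 at index 12 → [1, 3, 18, 4, 9, 20, 23, 5, 19, 26, 24, 30, -9]
-9 < parent 20 at index 5, swap → [1, 3, 18, 4, 9, -9, 23, 5, 19, 26, 24, 30, 20]
-9 < parent 18 at index 2, swap → [1, 3, -9, 4, 9, 18, 23, 5, 19, 26, 24, 30, 20]
-9 < parent 1 at index 0, swap → [-9, 3, 1, 4, 9, 18, 23, 5, 19, 26, 24, 30, 20]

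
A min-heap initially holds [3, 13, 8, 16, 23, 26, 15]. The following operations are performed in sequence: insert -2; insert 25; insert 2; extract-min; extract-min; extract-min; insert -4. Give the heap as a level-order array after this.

insert -2:
  append -2 at index 7 → [3, 13, 8, 16, 23, 26, 15, -2]
  -2 < parent 16 at index 3, swap → [3, 13, 8, -2, 23, 26, 15, 16]
  -2 < parent 13 at index 1, swap → [3, -2, 8, 13, 23, 26, 15, 16]
  -2 < parent 3 at index 0, swap → [-2, 3, 8, 13, 23, 26, 15, 16]
insert 25:
  append 25 at index 8 → [-2, 3, 8, 13, 23, 26, 15, 16, 25] (no swap needed)
insert 2:
  append 2 at index 9 → [-2, 3, 8, 13, 23, 26, 15, 16, 25, 2]
  2 < parent 23 at index 4, swap → [-2, 3, 8, 13, 2, 26, 15, 16, 25, 23]
  2 < parent 3 at index 1, swap → [-2, 2, 8, 13, 3, 26, 15, 16, 25, 23]
extract-min → returns -2:
  remove root -2; move last element 23 to root → [23, 2, 8, 13, 3, 26, 15, 16, 25]
  23 vs smaller child 2 at index 1, swap → [2, 23, 8, 13, 3, 26, 15, 16, 25]
  23 vs smaller child 3 at index 4, swap → [2, 3, 8, 13, 23, 26, 15, 16, 25]
extract-min → returns 2:
  remove root 2; move last element 25 to root → [25, 3, 8, 13, 23, 26, 15, 16]
  25 vs smaller child 3 at index 1, swap → [3, 25, 8, 13, 23, 26, 15, 16]
  25 vs smaller child 13 at index 3, swap → [3, 13, 8, 25, 23, 26, 15, 16]
  25 vs only child 16 at index 7, swap → [3, 13, 8, 16, 23, 26, 15, 25]
extract-min → returns 3:
  remove root 3; move last element 25 to root → [25, 13, 8, 16, 23, 26, 15]
  25 vs smaller child 8 at index 2, swap → [8, 13, 25, 16, 23, 26, 15]
  25 vs smaller child 15 at index 6, swap → [8, 13, 15, 16, 23, 26, 25]
insert -4:
  append -4 at index 7 → [8, 13, 15, 16, 23, 26, 25, -4]
  -4 < parent 16 at index 3, swap → [8, 13, 15, -4, 23, 26, 25, 16]
  -4 < parent 13 at index 1, swap → [8, -4, 15, 13, 23, 26, 25, 16]
  -4 < parent 8 at index 0, swap → [-4, 8, 15, 13, 23, 26, 25, 16]

[-4, 8, 15, 13, 23, 26, 25, 16]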